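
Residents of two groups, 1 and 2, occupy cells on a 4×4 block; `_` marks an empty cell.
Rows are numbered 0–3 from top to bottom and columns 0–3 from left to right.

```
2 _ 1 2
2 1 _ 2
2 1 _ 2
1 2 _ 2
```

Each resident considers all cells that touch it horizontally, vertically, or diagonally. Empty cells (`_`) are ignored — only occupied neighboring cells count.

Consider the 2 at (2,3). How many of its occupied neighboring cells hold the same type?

Occupied neighbors of (2,3): (1,3)=2, (3,3)=2.
Same type (2): 2 of 2.

2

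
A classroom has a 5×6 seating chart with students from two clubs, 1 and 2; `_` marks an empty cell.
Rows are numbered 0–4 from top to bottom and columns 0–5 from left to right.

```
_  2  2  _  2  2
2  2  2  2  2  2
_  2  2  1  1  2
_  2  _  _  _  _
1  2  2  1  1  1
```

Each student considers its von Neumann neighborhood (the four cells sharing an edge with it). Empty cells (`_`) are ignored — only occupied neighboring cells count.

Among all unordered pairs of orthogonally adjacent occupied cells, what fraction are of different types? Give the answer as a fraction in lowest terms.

2/9

Scan each occupied cell's neighbors to the right and below so each pair is counted once.
Row 0: 2(0,1)–2(0,2)= 2(0,1)–2(1,1)= 2(0,2)–2(1,2)= 2(0,4)–2(0,5)= 2(0,4)–2(1,4)= 2(0,5)–2(1,5)=  → 0/6 unlike.
Row 1: 2(1,0)–2(1,1)= 2(1,1)–2(1,2)= 2(1,1)–2(2,1)= 2(1,2)–2(1,3)= 2(1,2)–2(2,2)= 2(1,3)–2(1,4)= 2(1,3)–1(2,3)≠ 2(1,4)–2(1,5)= 2(1,4)–1(2,4)≠ 2(1,5)–2(2,5)=  → 2/10 unlike.
Row 2: 2(2,1)–2(2,2)= 2(2,1)–2(3,1)= 2(2,2)–1(2,3)≠ 1(2,3)–1(2,4)= 1(2,4)–2(2,5)≠  → 2/5 unlike.
Row 3: 2(3,1)–2(4,1)=  → 0/1 unlike.
Row 4: 1(4,0)–2(4,1)≠ 2(4,1)–2(4,2)= 2(4,2)–1(4,3)≠ 1(4,3)–1(4,4)= 1(4,4)–1(4,5)=  → 2/5 unlike.
Total adjacent occupied pairs: 27; unlike-type pairs: 6.
6/27 reduces to 2/9.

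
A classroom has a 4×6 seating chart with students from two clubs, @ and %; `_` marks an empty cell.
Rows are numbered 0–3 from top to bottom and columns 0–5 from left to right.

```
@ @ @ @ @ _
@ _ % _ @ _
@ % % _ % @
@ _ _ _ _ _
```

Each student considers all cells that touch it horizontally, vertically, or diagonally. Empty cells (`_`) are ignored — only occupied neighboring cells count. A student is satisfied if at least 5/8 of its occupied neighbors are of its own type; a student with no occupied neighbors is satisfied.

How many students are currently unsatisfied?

5

(0,0)@ 2/2 satisfied
(0,1)@ 3/4 satisfied
(0,2)@ 2/3 satisfied
(0,3)@ 3/4 satisfied
(0,4)@ 2/2 satisfied
(1,0)@ 3/4 satisfied
(1,2)% 2/5 not
(1,4)@ 3/4 satisfied
(2,0)@ 2/3 satisfied
(2,1)% 2/5 not
(2,2)% 2/2 satisfied
(2,4)% 0/2 not
(2,5)@ 1/2 not
(3,0)@ 1/2 not
Unsatisfied: (1,2), (2,1), (2,4), (2,5), (3,0) — 5 in total.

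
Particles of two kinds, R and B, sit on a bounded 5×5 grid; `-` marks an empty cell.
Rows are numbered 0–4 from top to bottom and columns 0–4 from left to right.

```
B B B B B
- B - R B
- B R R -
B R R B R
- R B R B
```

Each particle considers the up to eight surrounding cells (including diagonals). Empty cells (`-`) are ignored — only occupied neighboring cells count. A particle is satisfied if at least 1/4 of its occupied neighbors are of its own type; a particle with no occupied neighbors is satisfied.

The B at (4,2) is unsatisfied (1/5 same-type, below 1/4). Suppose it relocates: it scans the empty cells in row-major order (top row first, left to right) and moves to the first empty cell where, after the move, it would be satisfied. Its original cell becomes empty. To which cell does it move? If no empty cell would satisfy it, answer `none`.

Vacating (4,2). Empty cells in order:
  (1,0): 4/4 same-type → satisfied — stop here.

(1,0)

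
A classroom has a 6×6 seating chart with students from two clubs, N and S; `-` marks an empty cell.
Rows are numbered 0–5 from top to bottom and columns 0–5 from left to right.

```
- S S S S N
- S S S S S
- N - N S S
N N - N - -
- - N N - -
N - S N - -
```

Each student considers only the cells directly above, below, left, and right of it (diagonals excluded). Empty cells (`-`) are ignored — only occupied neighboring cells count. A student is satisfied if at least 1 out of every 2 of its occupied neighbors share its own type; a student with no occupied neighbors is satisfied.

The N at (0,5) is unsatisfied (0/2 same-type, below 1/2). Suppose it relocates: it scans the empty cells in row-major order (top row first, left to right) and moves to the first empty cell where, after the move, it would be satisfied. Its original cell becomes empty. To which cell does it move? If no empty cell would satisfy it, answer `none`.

(2,0)

Vacating (0,5). Empty cells in order:
  (0,0): 0/1 same-type → still unsatisfied.
  (1,0): 0/1 same-type → still unsatisfied.
  (2,0): 2/2 same-type → satisfied — stop here.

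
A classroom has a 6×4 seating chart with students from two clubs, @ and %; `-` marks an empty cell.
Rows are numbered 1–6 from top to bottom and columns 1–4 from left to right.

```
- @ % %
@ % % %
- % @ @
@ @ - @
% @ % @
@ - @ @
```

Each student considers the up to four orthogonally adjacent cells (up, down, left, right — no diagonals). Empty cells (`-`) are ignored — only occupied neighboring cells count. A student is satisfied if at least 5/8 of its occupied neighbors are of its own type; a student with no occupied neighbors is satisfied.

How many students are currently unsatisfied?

(1,2)@ 0/2 ✗
(1,3)% 2/3 ✓
(1,4)% 2/2 ✓
(2,1)@ 0/1 ✗
(2,2)% 2/4 ✗
(2,3)% 3/4 ✓
(2,4)% 2/3 ✓
(3,2)% 1/3 ✗
(3,3)@ 1/3 ✗
(3,4)@ 2/3 ✓
(4,1)@ 1/2 ✗
(4,2)@ 2/3 ✓
(4,4)@ 2/2 ✓
(5,1)% 0/3 ✗
(5,2)@ 1/3 ✗
(5,3)% 0/3 ✗
(5,4)@ 2/3 ✓
(6,1)@ 0/1 ✗
(6,3)@ 1/2 ✗
(6,4)@ 2/2 ✓
Unsatisfied: (1,2), (2,1), (2,2), (3,2), (3,3), (4,1), (5,1), (5,2), (5,3), (6,1), (6,3) — 11 in total.

11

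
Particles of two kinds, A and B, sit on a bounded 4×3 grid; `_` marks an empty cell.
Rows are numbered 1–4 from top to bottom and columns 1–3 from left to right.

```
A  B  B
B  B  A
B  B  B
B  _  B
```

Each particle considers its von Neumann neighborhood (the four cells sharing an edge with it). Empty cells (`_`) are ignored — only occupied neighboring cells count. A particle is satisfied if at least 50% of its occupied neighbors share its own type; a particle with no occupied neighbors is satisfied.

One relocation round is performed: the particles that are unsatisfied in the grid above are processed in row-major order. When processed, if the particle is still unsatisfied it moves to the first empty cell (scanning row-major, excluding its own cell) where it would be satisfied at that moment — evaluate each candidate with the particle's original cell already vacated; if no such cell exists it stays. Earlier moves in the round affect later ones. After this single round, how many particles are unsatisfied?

Initially unsatisfied (in order): (1,1), (2,3).
  (1,1): no empty cell satisfies it; stays.
  (2,3): no empty cell satisfies it; stays.
Resulting grid:
A B B
B B A
B B B
B _ B
Unsatisfied now: (1,1), (2,3).

2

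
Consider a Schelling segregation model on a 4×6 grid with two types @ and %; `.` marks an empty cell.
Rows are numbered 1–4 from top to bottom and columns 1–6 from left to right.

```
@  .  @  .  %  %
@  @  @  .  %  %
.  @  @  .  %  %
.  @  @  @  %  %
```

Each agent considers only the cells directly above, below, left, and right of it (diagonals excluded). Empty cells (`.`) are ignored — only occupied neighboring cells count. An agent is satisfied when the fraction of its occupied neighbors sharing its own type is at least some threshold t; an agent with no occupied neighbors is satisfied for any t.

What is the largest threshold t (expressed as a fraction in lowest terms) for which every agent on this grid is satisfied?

1/2

Row 1: (1,1)@ 1/1 · (1,3)@ 1/1 · (1,5)% 2/2 · (1,6)% 2/2
Row 2: (2,1)@ 2/2 · (2,2)@ 3/3 · (2,3)@ 3/3 · (2,5)% 3/3 · (2,6)% 3/3
Row 3: (3,2)@ 3/3 · (3,3)@ 3/3 · (3,5)% 3/3 · (3,6)% 3/3
Row 4: (4,2)@ 2/2 · (4,3)@ 3/3 · (4,4)@ 1/2 · (4,5)% 2/3 · (4,6)% 2/2
The smallest same-type fraction is 1/2 at (4,4), which reduces to 1/2. Any threshold above that leaves this agent unsatisfied.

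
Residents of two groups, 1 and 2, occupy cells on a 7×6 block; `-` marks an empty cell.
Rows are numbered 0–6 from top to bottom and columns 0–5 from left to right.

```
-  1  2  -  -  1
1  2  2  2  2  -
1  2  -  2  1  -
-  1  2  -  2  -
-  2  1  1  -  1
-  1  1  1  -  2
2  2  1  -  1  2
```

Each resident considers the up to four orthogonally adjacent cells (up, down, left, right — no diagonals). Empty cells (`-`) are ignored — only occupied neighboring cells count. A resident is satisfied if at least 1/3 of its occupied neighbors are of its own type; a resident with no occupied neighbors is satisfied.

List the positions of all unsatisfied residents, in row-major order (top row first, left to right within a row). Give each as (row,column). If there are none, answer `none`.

(0,1), (2,4), (3,1), (3,2), (3,4), (4,1), (4,5), (6,4)

(0,1)1 0/2 unhappy
(0,2)2 1/2 ok
(0,5)1 0/0 ok
(1,0)1 1/2 ok
(1,1)2 2/4 ok
(1,2)2 3/3 ok
(1,3)2 3/3 ok
(1,4)2 1/2 ok
(2,0)1 1/2 ok
(2,1)2 1/3 ok
(2,3)2 1/2 ok
(2,4)1 0/3 unhappy
(3,1)1 0/3 unhappy
(3,2)2 0/2 unhappy
(3,4)2 0/1 unhappy
(4,1)2 0/3 unhappy
(4,2)1 2/4 ok
(4,3)1 2/2 ok
(4,5)1 0/1 unhappy
(5,1)1 1/3 ok
(5,2)1 4/4 ok
(5,3)1 2/2 ok
(5,5)2 1/2 ok
(6,0)2 1/1 ok
(6,1)2 1/3 ok
(6,2)1 1/2 ok
(6,4)1 0/1 unhappy
(6,5)2 1/2 ok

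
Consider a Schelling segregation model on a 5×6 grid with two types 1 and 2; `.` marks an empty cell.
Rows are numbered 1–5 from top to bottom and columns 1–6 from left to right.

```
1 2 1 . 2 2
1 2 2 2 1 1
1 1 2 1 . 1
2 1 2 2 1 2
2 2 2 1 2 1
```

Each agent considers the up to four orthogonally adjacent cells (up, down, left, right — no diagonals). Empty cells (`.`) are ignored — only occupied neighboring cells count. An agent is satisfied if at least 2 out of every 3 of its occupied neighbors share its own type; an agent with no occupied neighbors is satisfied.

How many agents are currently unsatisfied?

(1,1)1 1/2 ✗
(1,2)2 1/3 ✗
(1,3)1 0/2 ✗
(1,5)2 1/2 ✗
(1,6)2 1/2 ✗
(2,1)1 2/3 ✓
(2,2)2 2/4 ✗
(2,3)2 3/4 ✓
(2,4)2 1/3 ✗
(2,5)1 1/3 ✗
(2,6)1 2/3 ✓
(3,1)1 2/3 ✓
(3,2)1 2/4 ✗
(3,3)2 2/4 ✗
(3,4)1 0/3 ✗
(3,6)1 1/2 ✗
(4,1)2 1/3 ✗
(4,2)1 1/4 ✗
(4,3)2 3/4 ✓
(4,4)2 1/4 ✗
(4,5)1 0/3 ✗
(4,6)2 0/3 ✗
(5,1)2 2/2 ✓
(5,2)2 2/3 ✓
(5,3)2 2/3 ✓
(5,4)1 0/3 ✗
(5,5)2 0/3 ✗
(5,6)1 0/2 ✗
Unsatisfied: (1,1), (1,2), (1,3), (1,5), (1,6), (2,2), (2,4), (2,5), (3,2), (3,3), (3,4), (3,6), (4,1), (4,2), (4,4), (4,5), (4,6), (5,4), (5,5), (5,6) — 20 in total.

20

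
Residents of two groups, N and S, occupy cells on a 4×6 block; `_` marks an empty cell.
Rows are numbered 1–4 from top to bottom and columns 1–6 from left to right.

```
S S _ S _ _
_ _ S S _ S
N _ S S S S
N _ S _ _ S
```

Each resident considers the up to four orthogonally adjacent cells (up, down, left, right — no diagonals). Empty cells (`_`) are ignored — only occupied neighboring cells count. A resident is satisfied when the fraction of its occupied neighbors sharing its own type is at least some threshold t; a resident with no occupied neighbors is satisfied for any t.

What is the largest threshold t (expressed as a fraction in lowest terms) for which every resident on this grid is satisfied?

1/1

Row 1: (1,1)S 1/1 · (1,2)S 1/1 · (1,4)S 1/1
Row 2: (2,3)S 2/2 · (2,4)S 3/3 · (2,6)S 1/1
Row 3: (3,1)N 1/1 · (3,3)S 3/3 · (3,4)S 3/3 · (3,5)S 2/2 · (3,6)S 3/3
Row 4: (4,1)N 1/1 · (4,3)S 1/1 · (4,6)S 1/1
The smallest same-type fraction is 1/1 at (1,1), which reduces to 1/1. Any threshold above that leaves this resident unsatisfied.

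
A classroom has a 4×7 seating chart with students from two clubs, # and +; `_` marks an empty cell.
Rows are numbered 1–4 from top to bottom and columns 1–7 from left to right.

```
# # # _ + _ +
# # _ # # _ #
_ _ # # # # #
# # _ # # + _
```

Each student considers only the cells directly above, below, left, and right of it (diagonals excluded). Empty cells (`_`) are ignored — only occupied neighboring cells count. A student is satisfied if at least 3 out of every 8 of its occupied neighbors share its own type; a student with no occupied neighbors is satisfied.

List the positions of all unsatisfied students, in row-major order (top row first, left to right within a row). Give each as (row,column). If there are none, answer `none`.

(1,5), (1,7), (4,6)

(1,1)# 2/2 ok
(1,2)# 3/3 ok
(1,3)# 1/1 ok
(1,5)+ 0/1 unhappy
(1,7)+ 0/1 unhappy
(2,1)# 2/2 ok
(2,2)# 2/2 ok
(2,4)# 2/2 ok
(2,5)# 2/3 ok
(2,7)# 1/2 ok
(3,3)# 1/1 ok
(3,4)# 4/4 ok
(3,5)# 4/4 ok
(3,6)# 2/3 ok
(3,7)# 2/2 ok
(4,1)# 1/1 ok
(4,2)# 1/1 ok
(4,4)# 2/2 ok
(4,5)# 2/3 ok
(4,6)+ 0/2 unhappy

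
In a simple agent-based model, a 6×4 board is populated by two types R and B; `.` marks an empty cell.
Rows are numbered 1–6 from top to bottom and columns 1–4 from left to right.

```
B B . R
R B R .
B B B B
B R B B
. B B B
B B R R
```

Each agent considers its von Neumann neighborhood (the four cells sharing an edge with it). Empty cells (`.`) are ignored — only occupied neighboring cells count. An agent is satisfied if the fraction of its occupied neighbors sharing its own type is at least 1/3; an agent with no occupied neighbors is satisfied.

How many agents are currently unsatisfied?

(1,1)B 1/2 ✓
(1,2)B 2/2 ✓
(1,4)R 0/0 ✓
(2,1)R 0/3 ✗
(2,2)B 2/4 ✓
(2,3)R 0/2 ✗
(3,1)B 2/3 ✓
(3,2)B 3/4 ✓
(3,3)B 3/4 ✓
(3,4)B 2/2 ✓
(4,1)B 1/2 ✓
(4,2)R 0/4 ✗
(4,3)B 3/4 ✓
(4,4)B 3/3 ✓
(5,2)B 2/3 ✓
(5,3)B 3/4 ✓
(5,4)B 2/3 ✓
(6,1)B 1/1 ✓
(6,2)B 2/3 ✓
(6,3)R 1/3 ✓
(6,4)R 1/2 ✓
Unsatisfied: (2,1), (2,3), (4,2) — 3 in total.

3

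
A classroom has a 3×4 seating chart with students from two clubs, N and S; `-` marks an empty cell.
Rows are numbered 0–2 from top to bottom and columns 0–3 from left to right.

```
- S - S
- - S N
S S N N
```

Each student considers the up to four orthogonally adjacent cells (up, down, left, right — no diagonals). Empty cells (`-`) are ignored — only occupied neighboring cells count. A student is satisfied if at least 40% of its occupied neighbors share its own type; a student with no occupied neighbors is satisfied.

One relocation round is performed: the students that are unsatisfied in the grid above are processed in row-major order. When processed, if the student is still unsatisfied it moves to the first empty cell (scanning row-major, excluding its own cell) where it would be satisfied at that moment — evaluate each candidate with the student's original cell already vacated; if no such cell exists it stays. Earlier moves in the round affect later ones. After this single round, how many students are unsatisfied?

0

Initially unsatisfied (in order): (0,3), (1,2), (1,3), (2,2).
  (0,3) → (0,0).
  (1,2) → (0,2).
  (1,3): now satisfied by earlier moves; stays.
  (2,2): now satisfied by earlier moves; stays.
Resulting grid:
S S S -
- - - N
S S N N
All satisfied now.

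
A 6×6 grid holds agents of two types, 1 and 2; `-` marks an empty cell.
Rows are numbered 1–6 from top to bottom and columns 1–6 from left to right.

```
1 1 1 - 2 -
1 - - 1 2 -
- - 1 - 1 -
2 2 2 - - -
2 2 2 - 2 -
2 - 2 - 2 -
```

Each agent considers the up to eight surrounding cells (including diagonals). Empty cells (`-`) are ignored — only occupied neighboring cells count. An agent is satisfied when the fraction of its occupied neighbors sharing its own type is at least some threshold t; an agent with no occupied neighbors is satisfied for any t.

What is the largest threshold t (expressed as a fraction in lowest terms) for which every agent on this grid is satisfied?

Row 1: (1,1)1 2/2 · (1,2)1 3/3 · (1,3)1 2/2 · (1,5)2 1/2
Row 2: (2,1)1 2/2 · (2,4)1 3/5 · (2,5)2 1/3
Row 3: (3,3)1 1/3 · (3,5)1 1/2
Row 4: (4,1)2 3/3 · (4,2)2 5/6 · (4,3)2 3/4
Row 5: (5,1)2 4/4 · (5,2)2 7/7 · (5,3)2 4/4 · (5,5)2 1/1
Row 6: (6,1)2 2/2 · (6,3)2 2/2 · (6,5)2 1/1
The smallest same-type fraction is 1/3 at (2,5), which reduces to 1/3. Any threshold above that leaves this agent unsatisfied.

1/3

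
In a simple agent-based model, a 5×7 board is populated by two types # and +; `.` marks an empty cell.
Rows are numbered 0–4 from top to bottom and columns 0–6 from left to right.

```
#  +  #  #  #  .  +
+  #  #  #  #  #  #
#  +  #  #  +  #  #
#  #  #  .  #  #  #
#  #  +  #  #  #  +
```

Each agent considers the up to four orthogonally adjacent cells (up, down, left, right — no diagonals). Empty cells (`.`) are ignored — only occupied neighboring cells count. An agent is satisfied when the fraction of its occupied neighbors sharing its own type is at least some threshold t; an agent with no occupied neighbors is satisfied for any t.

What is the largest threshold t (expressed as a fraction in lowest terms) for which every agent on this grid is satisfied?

0/1

Row 0: (0,0)# 0/2 · (0,1)+ 0/3 · (0,2)# 2/3 · (0,3)# 3/3 · (0,4)# 2/2 · (0,6)+ 0/1
Row 1: (1,0)+ 0/3 · (1,1)# 1/4 · (1,2)# 4/4 · (1,3)# 4/4 · (1,4)# 3/4 · (1,5)# 3/3 · (1,6)# 2/3
Row 2: (2,0)# 1/3 · (2,1)+ 0/4 · (2,2)# 3/4 · (2,3)# 2/3 · (2,4)+ 0/4 · (2,5)# 3/4 · (2,6)# 3/3
Row 3: (3,0)# 3/3 · (3,1)# 3/4 · (3,2)# 2/3 · (3,4)# 2/3 · (3,5)# 4/4 · (3,6)# 2/3
Row 4: (4,0)# 2/2 · (4,1)# 2/3 · (4,2)+ 0/3 · (4,3)# 1/2 · (4,4)# 3/3 · (4,5)# 2/3 · (4,6)+ 0/2
The smallest same-type fraction is 0/2 at (0,0), which reduces to 0/1. Any threshold above that leaves this agent unsatisfied.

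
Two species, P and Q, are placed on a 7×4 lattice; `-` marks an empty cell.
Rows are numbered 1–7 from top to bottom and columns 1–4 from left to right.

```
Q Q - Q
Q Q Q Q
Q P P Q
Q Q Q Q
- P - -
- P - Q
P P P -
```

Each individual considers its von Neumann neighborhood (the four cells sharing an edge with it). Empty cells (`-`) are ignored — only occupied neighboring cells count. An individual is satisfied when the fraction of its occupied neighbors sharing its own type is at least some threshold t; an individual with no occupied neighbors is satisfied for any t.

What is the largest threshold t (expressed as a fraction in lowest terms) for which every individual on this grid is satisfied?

Row 1: (1,1)Q 2/2 · (1,2)Q 2/2 · (1,4)Q 1/1
Row 2: (2,1)Q 3/3 · (2,2)Q 3/4 · (2,3)Q 2/3 · (2,4)Q 3/3
Row 3: (3,1)Q 2/3 · (3,2)P 1/4 · (3,3)P 1/4 · (3,4)Q 2/3
Row 4: (4,1)Q 2/2 · (4,2)Q 2/4 · (4,3)Q 2/3 · (4,4)Q 2/2
Row 5: (5,2)P 1/2
Row 6: (6,2)P 2/2 · (6,4)Q — no occupied neighbors
Row 7: (7,1)P 1/1 · (7,2)P 3/3 · (7,3)P 1/1
The smallest same-type fraction is 1/4 at (3,2), which reduces to 1/4. Any threshold above that leaves this individual unsatisfied.

1/4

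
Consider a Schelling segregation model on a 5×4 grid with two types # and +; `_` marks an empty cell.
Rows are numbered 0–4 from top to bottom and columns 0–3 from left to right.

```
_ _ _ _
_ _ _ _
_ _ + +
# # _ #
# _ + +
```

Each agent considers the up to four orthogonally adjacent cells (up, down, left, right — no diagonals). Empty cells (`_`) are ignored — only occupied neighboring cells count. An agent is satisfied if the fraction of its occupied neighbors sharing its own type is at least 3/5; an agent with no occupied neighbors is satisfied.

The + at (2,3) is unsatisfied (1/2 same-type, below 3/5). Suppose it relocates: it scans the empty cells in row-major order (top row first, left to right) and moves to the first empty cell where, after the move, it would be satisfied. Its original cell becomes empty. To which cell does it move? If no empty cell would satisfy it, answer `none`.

(0,0)

Vacating (2,3). Empty cells in order:
  (0,0): 0/0 same-type → satisfied — stop here.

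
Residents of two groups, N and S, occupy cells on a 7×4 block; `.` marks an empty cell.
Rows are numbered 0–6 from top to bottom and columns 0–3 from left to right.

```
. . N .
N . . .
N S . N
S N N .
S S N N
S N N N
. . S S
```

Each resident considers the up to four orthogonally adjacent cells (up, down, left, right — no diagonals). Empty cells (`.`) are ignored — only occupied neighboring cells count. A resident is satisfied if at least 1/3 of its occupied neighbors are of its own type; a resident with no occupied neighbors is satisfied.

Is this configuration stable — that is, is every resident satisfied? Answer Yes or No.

No

Row 0: (0,2)N 0/0 satisfied
Row 1: (1,0)N 1/1 satisfied
Row 2: (2,0)N 1/3 satisfied · (2,1)S 0/2 not · (2,3)N 0/0 satisfied
Row 3: (3,0)S 1/3 satisfied · (3,1)N 1/4 not · (3,2)N 2/2 satisfied
Row 4: (4,0)S 3/3 satisfied · (4,1)S 1/4 not · (4,2)N 3/4 satisfied · (4,3)N 2/2 satisfied
Row 5: (5,0)S 1/2 satisfied · (5,1)N 1/3 satisfied · (5,2)N 3/4 satisfied · (5,3)N 2/3 satisfied
Row 6: (6,2)S 1/2 satisfied · (6,3)S 1/2 satisfied
For instance (2,1) has only 0/2 same-type neighbors, below 1/3.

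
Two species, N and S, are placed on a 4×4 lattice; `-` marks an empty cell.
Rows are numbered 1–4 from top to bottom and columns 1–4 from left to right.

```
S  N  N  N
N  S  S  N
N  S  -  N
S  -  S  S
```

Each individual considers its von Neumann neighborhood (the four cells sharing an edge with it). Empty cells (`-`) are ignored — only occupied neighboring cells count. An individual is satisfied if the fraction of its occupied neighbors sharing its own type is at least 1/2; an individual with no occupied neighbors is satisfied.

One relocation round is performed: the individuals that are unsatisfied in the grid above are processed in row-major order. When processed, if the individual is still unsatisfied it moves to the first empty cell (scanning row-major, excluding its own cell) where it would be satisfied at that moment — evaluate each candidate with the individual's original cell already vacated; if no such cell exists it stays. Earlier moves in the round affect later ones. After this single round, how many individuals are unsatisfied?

Initially unsatisfied (in order): (1,1), (1,2), (2,1), (2,3), (3,1), (4,1).
  (1,1) → (3,3).
  (1,2): now satisfied by earlier moves; stays.
  (2,1): now satisfied by earlier moves; stays.
  (2,3): now satisfied by earlier moves; stays.
  (3,1) → (1,1).
  (4,1): now satisfied by earlier moves; stays.
Resulting grid:
N N N N
N S S N
- S S N
S - S S
Unsatisfied now: (3,4).

1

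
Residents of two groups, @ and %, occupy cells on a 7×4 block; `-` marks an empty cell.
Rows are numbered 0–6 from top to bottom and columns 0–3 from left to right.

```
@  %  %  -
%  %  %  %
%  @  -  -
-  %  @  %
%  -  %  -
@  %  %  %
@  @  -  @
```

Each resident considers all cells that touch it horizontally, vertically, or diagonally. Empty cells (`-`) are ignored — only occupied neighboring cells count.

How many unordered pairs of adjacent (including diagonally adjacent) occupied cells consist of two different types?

18

Scan each occupied cell's neighbors to the right and below (and the two forward diagonals) so each pair is counted once.
From row 0: 3 unlike of 10 pairs (running 3/10).
From row 1: 3 unlike of 8 pairs (running 6/18).
From row 2: 2 unlike of 4 pairs (running 8/22).
From row 3: 3 unlike of 6 pairs (running 11/28).
From row 4: 1 unlike of 5 pairs (running 12/33).
From row 5: 6 unlike of 10 pairs (running 18/43).
From row 6: 0 unlike of 1 pairs (running 18/44).
Total adjacent occupied pairs: 44; unlike-type pairs: 18.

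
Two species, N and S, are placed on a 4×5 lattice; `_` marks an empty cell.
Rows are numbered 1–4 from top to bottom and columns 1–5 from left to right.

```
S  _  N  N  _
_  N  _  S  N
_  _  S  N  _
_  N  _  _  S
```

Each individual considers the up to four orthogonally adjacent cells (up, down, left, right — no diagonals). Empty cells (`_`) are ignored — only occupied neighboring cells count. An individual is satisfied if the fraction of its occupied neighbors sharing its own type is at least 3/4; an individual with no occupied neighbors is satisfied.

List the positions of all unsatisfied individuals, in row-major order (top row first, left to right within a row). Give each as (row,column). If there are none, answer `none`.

(1,1)S 0/0 ✓
(1,3)N 1/1 ✓
(1,4)N 1/2 ✗
(2,2)N 0/0 ✓
(2,4)S 0/3 ✗
(2,5)N 0/1 ✗
(3,3)S 0/1 ✗
(3,4)N 0/2 ✗
(4,2)N 0/0 ✓
(4,5)S 0/0 ✓

(1,4), (2,4), (2,5), (3,3), (3,4)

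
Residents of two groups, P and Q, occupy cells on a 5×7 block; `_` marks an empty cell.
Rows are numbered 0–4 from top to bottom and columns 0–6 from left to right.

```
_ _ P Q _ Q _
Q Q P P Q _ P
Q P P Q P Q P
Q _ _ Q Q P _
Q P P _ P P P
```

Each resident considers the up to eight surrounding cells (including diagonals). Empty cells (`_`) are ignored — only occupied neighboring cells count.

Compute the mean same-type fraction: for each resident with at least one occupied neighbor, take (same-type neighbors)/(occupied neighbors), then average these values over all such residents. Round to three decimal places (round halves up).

Row 0: (0,2)P 2/4 · (0,3)Q 1/4 · (0,5)Q 1/2
Row 1: (1,0)Q 2/3 · (1,1)Q 2/6 · (1,2)P 4/7 · (1,3)P 4/7 · (1,4)Q 4/6 · (1,6)P 1/3
Row 2: (2,0)Q 3/4 · (2,1)P 2/6 · (2,2)P 3/6 · (2,3)Q 3/7 · (2,4)P 2/7 · (2,5)Q 2/6 · (2,6)P 2/3
Row 3: (3,0)Q 2/4 · (3,3)Q 2/6 · (3,4)Q 3/7 · (3,5)P 5/7
Row 4: (4,0)Q 1/2 · (4,1)P 1/3 · (4,2)P 1/2 · (4,4)P 2/4 · (4,5)P 3/4 · (4,6)P 2/2
Sum over 26 residents: 2/4 + 1/4 + 1/2 + 2/3 + 2/6 + 4/7 + 4/7 + 4/6 + 1/3 + 3/4 + 2/6 + 3/6 + 3/7 + 2/7 + 2/6 + 2/3 + 2/4 + 2/6 + 3/7 + 5/7 + 1/2 + 1/3 + 1/2 + 2/4 + 3/4 + 2/2 = 53/4; mean = 53/4 ÷ 26 = 53/104 = 0.509615… → 0.510.

0.510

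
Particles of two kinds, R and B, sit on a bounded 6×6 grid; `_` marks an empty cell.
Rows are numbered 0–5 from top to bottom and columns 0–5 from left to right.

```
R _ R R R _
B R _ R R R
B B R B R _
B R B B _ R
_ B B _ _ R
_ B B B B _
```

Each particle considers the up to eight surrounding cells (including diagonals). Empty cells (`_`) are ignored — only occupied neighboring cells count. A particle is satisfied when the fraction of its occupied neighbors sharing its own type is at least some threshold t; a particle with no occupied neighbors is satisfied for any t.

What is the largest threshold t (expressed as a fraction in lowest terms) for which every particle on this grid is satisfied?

1/7

Row 0: (0,0)R 1/2 · (0,2)R 3/3 · (0,3)R 4/4 · (0,4)R 4/4
Row 1: (1,0)B 2/4 · (1,1)R 3/6 · (1,3)R 6/7 · (1,4)R 5/6 · (1,5)R 3/3
Row 2: (2,0)B 3/5 · (2,1)B 4/7 · (2,2)R 3/7 · (2,3)B 2/6 · (2,4)R 4/6
Row 3: (3,0)B 3/4 · (3,1)R 1/7 · (3,2)B 5/7 · (3,3)B 3/5 · (3,5)R 2/2
Row 4: (4,1)B 5/6 · (4,2)B 6/7 · (4,5)R 1/2
Row 5: (5,1)B 3/3 · (5,2)B 4/4 · (5,3)B 3/3 · (5,4)B 1/2
The smallest same-type fraction is 1/7 at (3,1), which reduces to 1/7. Any threshold above that leaves this particle unsatisfied.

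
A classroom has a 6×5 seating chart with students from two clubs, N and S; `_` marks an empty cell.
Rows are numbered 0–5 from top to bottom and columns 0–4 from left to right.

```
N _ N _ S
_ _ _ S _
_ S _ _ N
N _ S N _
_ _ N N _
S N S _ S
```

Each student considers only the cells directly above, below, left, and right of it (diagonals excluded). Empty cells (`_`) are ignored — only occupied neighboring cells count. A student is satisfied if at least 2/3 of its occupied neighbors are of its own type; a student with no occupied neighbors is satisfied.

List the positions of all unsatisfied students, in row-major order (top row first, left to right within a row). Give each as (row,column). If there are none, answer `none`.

Row 0: (0,0)N 0/0 ok · (0,2)N 0/0 ok · (0,4)S 0/0 ok
Row 1: (1,3)S 0/0 ok
Row 2: (2,1)S 0/0 ok · (2,4)N 0/0 ok
Row 3: (3,0)N 0/0 ok · (3,2)S 0/2 unhappy · (3,3)N 1/2 unhappy
Row 4: (4,2)N 1/3 unhappy · (4,3)N 2/2 ok
Row 5: (5,0)S 0/1 unhappy · (5,1)N 0/2 unhappy · (5,2)S 0/2 unhappy · (5,4)S 0/0 ok

(3,2), (3,3), (4,2), (5,0), (5,1), (5,2)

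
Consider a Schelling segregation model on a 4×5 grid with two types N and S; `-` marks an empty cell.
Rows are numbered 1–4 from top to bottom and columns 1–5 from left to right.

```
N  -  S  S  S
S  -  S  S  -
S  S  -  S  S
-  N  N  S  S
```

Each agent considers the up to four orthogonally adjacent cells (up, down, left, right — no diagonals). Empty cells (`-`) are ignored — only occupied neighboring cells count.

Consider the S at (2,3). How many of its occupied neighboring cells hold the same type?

Occupied neighbors of (2,3): (1,3)=S, (2,4)=S.
Same type (S): 2 of 2.

2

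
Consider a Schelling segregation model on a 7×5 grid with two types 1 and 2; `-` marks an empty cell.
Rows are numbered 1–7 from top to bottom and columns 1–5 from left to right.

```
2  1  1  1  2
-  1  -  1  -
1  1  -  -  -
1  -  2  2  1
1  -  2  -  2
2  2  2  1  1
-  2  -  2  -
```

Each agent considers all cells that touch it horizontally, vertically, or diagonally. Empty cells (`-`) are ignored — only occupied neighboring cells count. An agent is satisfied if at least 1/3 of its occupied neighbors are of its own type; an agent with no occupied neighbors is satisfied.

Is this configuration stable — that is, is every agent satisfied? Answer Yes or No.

No

Row 1: (1,1)2 0/2 unhappy · (1,2)1 2/3 ok · (1,3)1 4/4 ok · (1,4)1 2/3 ok · (1,5)2 0/2 unhappy
Row 2: (2,2)1 4/5 ok · (2,4)1 2/3 ok
Row 3: (3,1)1 3/3 ok · (3,2)1 3/4 ok
Row 4: (4,1)1 3/3 ok · (4,3)2 2/3 ok · (4,4)2 3/4 ok · (4,5)1 0/2 unhappy
Row 5: (5,1)1 1/3 ok · (5,3)2 4/5 ok · (5,5)2 1/4 unhappy
Row 6: (6,1)2 2/3 ok · (6,2)2 4/5 ok · (6,3)2 4/5 ok · (6,4)1 1/5 unhappy · (6,5)1 1/3 ok
Row 7: (7,2)2 3/3 ok · (7,4)2 1/3 ok
For instance (1,1) has only 0/2 same-type neighbors, below 1/3.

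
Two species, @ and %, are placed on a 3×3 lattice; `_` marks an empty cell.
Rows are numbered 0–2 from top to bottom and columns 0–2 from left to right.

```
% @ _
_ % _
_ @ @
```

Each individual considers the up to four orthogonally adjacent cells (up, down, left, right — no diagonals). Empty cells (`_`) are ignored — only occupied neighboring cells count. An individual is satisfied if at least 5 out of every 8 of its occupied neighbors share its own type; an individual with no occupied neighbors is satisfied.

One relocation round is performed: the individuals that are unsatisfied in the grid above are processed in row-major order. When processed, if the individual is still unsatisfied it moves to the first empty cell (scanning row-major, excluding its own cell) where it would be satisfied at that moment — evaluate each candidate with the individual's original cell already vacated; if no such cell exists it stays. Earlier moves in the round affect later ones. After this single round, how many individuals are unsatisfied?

Initially unsatisfied (in order): (0,0), (0,1), (1,1), (2,1).
  (0,0) → (1,0).
  (0,1) → (0,2).
  (1,1) → (0,0).
  (2,1): now satisfied by earlier moves; stays.
Resulting grid:
% _ @
% _ _
_ @ @
All satisfied now.

0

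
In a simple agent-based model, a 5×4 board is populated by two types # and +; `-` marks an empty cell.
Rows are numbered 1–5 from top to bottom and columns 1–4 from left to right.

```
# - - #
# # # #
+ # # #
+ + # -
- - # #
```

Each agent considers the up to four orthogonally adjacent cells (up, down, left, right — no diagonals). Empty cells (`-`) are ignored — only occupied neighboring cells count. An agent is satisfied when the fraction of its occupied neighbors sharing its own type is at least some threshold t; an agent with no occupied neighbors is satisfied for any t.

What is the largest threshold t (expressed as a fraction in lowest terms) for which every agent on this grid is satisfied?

(1,1)# 1/1
(1,4)# 1/1
(2,1)# 2/3
(2,2)# 3/3
(2,3)# 3/3
(2,4)# 3/3
(3,1)+ 1/3
(3,2)# 2/4
(3,3)# 4/4
(3,4)# 2/2
(4,1)+ 2/2
(4,2)+ 1/3
(4,3)# 2/3
(5,3)# 2/2
(5,4)# 1/1
The smallest same-type fraction is 1/3 at (3,1), which reduces to 1/3. Any threshold above that leaves this agent unsatisfied.

1/3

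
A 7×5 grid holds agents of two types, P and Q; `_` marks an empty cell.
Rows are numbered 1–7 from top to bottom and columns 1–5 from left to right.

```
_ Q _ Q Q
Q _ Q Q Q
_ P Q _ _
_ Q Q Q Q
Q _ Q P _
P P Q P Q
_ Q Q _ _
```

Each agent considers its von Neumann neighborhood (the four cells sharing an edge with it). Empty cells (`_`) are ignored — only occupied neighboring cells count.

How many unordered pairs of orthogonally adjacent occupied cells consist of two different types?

9

Scan each occupied cell's neighbors to the right and below so each pair is counted once.
Row 1: Q(1,4)–Q(1,5)= Q(1,4)–Q(2,4)= Q(1,5)–Q(2,5)=  → 0/3 unlike.
Row 2: Q(2,3)–Q(2,4)= Q(2,3)–Q(3,3)= Q(2,4)–Q(2,5)=  → 0/3 unlike.
Row 3: P(3,2)–Q(3,3)≠ P(3,2)–Q(4,2)≠ Q(3,3)–Q(4,3)=  → 2/3 unlike.
Row 4: Q(4,2)–Q(4,3)= Q(4,3)–Q(4,4)= Q(4,3)–Q(5,3)= Q(4,4)–Q(4,5)= Q(4,4)–P(5,4)≠  → 1/5 unlike.
Row 5: Q(5,1)–P(6,1)≠ Q(5,3)–P(5,4)≠ Q(5,3)–Q(6,3)= P(5,4)–P(6,4)=  → 2/4 unlike.
Row 6: P(6,1)–P(6,2)= P(6,2)–Q(6,3)≠ P(6,2)–Q(7,2)≠ Q(6,3)–P(6,4)≠ Q(6,3)–Q(7,3)= P(6,4)–Q(6,5)≠  → 4/6 unlike.
Row 7: Q(7,2)–Q(7,3)=  → 0/1 unlike.
Total adjacent occupied pairs: 25; unlike-type pairs: 9.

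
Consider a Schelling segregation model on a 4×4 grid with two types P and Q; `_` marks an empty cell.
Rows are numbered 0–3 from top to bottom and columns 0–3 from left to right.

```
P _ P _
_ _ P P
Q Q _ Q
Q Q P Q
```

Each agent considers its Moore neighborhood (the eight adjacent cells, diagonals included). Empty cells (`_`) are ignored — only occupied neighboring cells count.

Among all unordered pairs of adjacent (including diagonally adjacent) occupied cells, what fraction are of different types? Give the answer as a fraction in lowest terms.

7/17

Scan each occupied cell's neighbors to the right and below (and the two forward diagonals) so each pair is counted once.
From row 0: 0 unlike of 2 pairs (running 0/2).
From row 1: 3 unlike of 4 pairs (running 3/6).
From row 2: 2 unlike of 8 pairs (running 5/14).
From row 3: 2 unlike of 3 pairs (running 7/17).
Total adjacent occupied pairs: 17; unlike-type pairs: 7.
7/17 is already in lowest terms.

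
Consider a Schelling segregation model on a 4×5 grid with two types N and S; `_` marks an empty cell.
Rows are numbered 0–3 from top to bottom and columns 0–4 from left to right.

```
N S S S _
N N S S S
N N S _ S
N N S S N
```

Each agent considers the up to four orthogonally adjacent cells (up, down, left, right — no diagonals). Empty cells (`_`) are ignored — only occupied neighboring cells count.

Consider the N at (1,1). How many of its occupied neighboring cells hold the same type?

2

Occupied neighbors of (1,1): (0,1)=S, (2,1)=N, (1,0)=N, (1,2)=S.
Same type (N): 2 of 4.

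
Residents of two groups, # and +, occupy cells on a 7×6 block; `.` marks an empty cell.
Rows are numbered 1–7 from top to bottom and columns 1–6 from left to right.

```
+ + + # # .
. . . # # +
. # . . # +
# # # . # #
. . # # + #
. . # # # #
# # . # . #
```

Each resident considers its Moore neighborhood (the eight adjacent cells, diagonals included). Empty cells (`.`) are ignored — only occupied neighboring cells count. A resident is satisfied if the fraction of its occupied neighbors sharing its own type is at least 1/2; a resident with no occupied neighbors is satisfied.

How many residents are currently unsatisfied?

(1,1)+ 1/1 satisfied
(1,2)+ 2/2 satisfied
(1,3)+ 1/3 not
(1,4)# 3/4 satisfied
(1,5)# 3/4 satisfied
(2,4)# 4/5 satisfied
(2,5)# 4/6 satisfied
(2,6)+ 1/4 not
(3,2)# 3/3 satisfied
(3,5)# 4/6 satisfied
(3,6)+ 1/5 not
(4,1)# 2/2 satisfied
(4,2)# 4/4 satisfied
(4,3)# 4/4 satisfied
(4,5)# 4/6 satisfied
(4,6)# 3/5 satisfied
(5,3)# 5/5 satisfied
(5,4)# 6/7 satisfied
(5,5)+ 0/7 not
(5,6)# 4/5 satisfied
(6,3)# 5/5 satisfied
(6,4)# 5/6 satisfied
(6,5)# 6/7 satisfied
(6,6)# 3/4 satisfied
(7,1)# 1/1 satisfied
(7,2)# 2/2 satisfied
(7,4)# 3/3 satisfied
(7,6)# 2/2 satisfied
Unsatisfied: (1,3), (2,6), (3,6), (5,5) — 4 in total.

4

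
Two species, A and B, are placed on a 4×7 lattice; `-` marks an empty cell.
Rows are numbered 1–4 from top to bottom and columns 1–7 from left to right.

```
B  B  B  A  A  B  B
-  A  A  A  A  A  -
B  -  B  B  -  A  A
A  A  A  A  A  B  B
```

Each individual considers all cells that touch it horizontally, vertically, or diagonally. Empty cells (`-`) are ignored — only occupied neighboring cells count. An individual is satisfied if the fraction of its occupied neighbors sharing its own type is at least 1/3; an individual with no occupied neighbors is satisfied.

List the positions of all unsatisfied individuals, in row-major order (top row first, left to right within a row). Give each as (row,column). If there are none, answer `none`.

(1,3), (1,6), (2,2), (3,1), (3,3), (3,4), (4,6)

(1,1)B 1/2 ok
(1,2)B 2/4 ok
(1,3)B 1/5 unhappy
(1,4)A 4/5 ok
(1,5)A 4/5 ok
(1,6)B 1/4 unhappy
(1,7)B 1/2 ok
(2,2)A 1/6 unhappy
(2,3)A 3/7 ok
(2,4)A 4/7 ok
(2,5)A 5/7 ok
(2,6)A 4/6 ok
(3,1)B 0/3 unhappy
(3,3)B 1/7 unhappy
(3,4)B 1/7 unhappy
(3,6)A 4/6 ok
(3,7)A 2/4 ok
(4,1)A 1/2 ok
(4,2)A 2/4 ok
(4,3)A 2/4 ok
(4,4)A 2/4 ok
(4,5)A 2/4 ok
(4,6)B 1/4 unhappy
(4,7)B 1/3 ok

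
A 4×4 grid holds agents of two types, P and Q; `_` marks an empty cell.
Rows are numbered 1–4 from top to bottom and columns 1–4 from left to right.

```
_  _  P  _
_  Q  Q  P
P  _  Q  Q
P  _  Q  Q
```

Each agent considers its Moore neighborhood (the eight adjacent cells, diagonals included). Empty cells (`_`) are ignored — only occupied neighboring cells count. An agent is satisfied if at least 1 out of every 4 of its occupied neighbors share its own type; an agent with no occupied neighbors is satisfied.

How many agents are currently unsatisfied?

0

Row 1: (1,3)P 1/3 ok
Row 2: (2,2)Q 2/4 ok · (2,3)Q 3/5 ok · (2,4)P 1/4 ok
Row 3: (3,1)P 1/2 ok · (3,3)Q 5/6 ok · (3,4)Q 4/5 ok
Row 4: (4,1)P 1/1 ok · (4,3)Q 3/3 ok · (4,4)Q 3/3 ok
Every one meets the threshold.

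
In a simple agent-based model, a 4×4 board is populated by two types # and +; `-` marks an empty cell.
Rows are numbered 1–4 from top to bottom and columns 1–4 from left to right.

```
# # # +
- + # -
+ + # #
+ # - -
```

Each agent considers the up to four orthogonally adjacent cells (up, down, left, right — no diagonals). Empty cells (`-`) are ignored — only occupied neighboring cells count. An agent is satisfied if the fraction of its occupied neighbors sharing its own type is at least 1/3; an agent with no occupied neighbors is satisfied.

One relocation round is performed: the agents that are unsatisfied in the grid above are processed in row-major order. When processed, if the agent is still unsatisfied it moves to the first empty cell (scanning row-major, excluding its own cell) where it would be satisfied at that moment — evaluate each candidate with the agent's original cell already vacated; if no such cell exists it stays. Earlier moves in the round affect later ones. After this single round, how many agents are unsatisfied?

Initially unsatisfied (in order): (1,4), (4,2).
  (1,4) → (2,1).
  (4,2) → (1,4).
Resulting grid:
# # # #
+ + # -
+ + # #
+ - - -
All satisfied now.

0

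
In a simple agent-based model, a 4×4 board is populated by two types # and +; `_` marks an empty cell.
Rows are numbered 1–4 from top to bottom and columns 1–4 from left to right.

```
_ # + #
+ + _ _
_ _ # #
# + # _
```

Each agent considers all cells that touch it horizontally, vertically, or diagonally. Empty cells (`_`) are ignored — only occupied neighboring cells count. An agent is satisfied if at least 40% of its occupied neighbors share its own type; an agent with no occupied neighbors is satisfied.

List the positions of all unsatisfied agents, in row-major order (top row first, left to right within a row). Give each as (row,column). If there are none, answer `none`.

(1,2), (1,3), (1,4), (4,1), (4,2)

(1,2)# 0/3 ✗
(1,3)+ 1/3 ✗
(1,4)# 0/1 ✗
(2,1)+ 1/2 ✓
(2,2)+ 2/4 ✓
(3,3)# 2/4 ✓
(3,4)# 2/2 ✓
(4,1)# 0/1 ✗
(4,2)+ 0/3 ✗
(4,3)# 2/3 ✓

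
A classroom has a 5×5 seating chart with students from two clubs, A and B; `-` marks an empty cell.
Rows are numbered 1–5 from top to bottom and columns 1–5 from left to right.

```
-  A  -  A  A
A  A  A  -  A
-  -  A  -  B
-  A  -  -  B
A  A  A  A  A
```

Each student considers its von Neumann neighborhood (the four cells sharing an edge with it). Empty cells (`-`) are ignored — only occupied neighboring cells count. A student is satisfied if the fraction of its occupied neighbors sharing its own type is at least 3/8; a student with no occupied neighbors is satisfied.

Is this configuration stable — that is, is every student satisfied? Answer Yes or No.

Yes

(1,2)A 1/1 ✓
(1,4)A 1/1 ✓
(1,5)A 2/2 ✓
(2,1)A 1/1 ✓
(2,2)A 3/3 ✓
(2,3)A 2/2 ✓
(2,5)A 1/2 ✓
(3,3)A 1/1 ✓
(3,5)B 1/2 ✓
(4,2)A 1/1 ✓
(4,5)B 1/2 ✓
(5,1)A 1/1 ✓
(5,2)A 3/3 ✓
(5,3)A 2/2 ✓
(5,4)A 2/2 ✓
(5,5)A 1/2 ✓
All meet the threshold, so the configuration is stable.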